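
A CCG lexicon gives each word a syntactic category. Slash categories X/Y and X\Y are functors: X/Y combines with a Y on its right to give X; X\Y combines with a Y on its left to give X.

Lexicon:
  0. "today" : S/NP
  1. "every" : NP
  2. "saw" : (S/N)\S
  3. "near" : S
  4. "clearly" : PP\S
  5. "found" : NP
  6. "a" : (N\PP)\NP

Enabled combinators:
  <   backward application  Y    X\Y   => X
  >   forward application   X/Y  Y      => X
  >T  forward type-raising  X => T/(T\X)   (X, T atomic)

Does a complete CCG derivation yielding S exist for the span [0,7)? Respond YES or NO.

[0,7] S   >
  [0,3] S/N   <
    [0,2] S   >
      [0,1] "today" : S/NP
      [1,2] "every" : NP
    [2,3] "saw" : (S/N)\S
  [3,7] N   <
    [3,5] PP   >
      [3,4] PP/(PP\S)   >T
        [3,4] "near" : S
      [4,5] "clearly" : PP\S
    [5,7] N\PP   <
      [5,6] "found" : NP
      [6,7] "a" : (N\PP)\NP

YES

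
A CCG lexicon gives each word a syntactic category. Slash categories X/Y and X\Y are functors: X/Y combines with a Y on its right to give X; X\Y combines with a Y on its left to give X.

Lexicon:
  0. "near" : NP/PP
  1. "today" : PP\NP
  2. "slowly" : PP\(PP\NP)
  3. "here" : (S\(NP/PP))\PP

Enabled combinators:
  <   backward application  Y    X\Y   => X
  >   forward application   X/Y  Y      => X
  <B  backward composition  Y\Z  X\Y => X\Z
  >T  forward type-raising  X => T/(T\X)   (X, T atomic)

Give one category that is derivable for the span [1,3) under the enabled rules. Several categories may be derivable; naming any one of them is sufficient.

PP

[0,4] S   <
  [0,1] "near" : NP/PP
  [1,4] S\(NP/PP)   <
    [1,3] PP   <
      [1,2] "today" : PP\NP
      [2,3] "slowly" : PP\(PP\NP)
    [3,4] "here" : (S\(NP/PP))\PP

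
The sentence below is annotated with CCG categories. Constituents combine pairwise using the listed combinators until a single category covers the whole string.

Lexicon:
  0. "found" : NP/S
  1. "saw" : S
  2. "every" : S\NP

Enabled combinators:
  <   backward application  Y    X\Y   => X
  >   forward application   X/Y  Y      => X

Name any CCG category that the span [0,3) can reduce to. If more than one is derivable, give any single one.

S

[0,3] S   <
  [0,2] NP   >
    [0,1] "found" : NP/S
    [1,2] "saw" : S
  [2,3] "every" : S\NP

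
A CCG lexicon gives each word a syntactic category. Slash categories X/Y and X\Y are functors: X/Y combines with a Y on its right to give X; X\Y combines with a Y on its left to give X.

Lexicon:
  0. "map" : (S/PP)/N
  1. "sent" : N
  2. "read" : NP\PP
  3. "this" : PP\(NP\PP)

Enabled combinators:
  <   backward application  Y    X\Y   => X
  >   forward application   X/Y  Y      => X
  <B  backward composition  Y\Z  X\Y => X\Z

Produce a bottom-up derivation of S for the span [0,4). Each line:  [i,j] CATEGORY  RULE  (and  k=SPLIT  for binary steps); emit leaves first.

[0,1] (S/PP)/N  lex  "map"
[1,2] N  lex  "sent"
[0,2] S/PP  >  k=1
[2,3] NP\PP  lex  "read"
[3,4] PP\(NP\PP)  lex  "this"
[2,4] PP  <  k=3
[0,4] S  >  k=2

[0,4] S   >
  [0,2] S/PP   >
    [0,1] "map" : (S/PP)/N
    [1,2] "sent" : N
  [2,4] PP   <
    [2,3] "read" : NP\PP
    [3,4] "this" : PP\(NP\PP)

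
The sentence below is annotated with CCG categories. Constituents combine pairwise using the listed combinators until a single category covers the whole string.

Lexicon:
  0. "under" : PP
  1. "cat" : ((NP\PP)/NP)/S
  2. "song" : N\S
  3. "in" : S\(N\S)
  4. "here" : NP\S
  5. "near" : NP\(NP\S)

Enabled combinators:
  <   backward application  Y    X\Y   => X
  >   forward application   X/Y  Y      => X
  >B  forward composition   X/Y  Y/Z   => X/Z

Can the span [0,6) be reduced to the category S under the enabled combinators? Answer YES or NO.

NO

PP ((NP\PP)/NP)/S N\S S\(N\S) NP\S NP\(NP\S)
CKY chart[0,6] = {NP}; S ∉ chart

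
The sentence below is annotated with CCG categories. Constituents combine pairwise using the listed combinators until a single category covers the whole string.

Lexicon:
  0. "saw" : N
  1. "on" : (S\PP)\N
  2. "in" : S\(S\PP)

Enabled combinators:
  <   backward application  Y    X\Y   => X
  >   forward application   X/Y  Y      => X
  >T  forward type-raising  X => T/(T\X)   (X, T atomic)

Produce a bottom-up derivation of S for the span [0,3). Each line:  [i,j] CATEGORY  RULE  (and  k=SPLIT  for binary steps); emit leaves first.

[0,1] N  lex  "saw"
[1,2] (S\PP)\N  lex  "on"
[0,2] S\PP  <  k=1
[2,3] S\(S\PP)  lex  "in"
[0,3] S  <  k=2

[0,3] S   <
  [0,2] S\PP   <
    [0,1] "saw" : N
    [1,2] "on" : (S\PP)\N
  [2,3] "in" : S\(S\PP)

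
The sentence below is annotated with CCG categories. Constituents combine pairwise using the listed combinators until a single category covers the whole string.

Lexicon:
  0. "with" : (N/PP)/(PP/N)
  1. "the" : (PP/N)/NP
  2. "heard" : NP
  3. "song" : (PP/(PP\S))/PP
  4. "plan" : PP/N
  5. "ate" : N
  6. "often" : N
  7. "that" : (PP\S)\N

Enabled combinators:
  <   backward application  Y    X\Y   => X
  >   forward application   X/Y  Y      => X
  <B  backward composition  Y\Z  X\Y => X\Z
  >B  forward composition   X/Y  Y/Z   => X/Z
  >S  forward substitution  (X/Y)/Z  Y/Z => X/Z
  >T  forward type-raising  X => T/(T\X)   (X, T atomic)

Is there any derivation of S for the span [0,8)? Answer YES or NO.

(N/PP)/(PP/N) (PP/N)/NP NP (PP/(PP\S))/PP PP/N N N (PP\S)\N
CKY chart[0,8] = {N, N/(N\N), N/(PP\PP), NP/(NP\N), PP/(PP\N), S/(S\N)}; S ∉ chart

NO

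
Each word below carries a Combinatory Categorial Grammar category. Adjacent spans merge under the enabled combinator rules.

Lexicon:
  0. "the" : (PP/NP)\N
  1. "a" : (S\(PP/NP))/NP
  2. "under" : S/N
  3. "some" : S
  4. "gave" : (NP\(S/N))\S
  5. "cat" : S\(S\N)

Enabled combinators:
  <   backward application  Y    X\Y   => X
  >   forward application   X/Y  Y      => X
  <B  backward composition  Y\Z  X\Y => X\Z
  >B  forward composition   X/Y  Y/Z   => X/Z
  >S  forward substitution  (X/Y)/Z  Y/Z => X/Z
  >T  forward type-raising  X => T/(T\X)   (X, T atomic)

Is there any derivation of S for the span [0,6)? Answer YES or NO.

YES

[0,6] S   <
  [0,5] S\N   <B
    [0,1] "the" : (PP/NP)\N
    [1,5] S\(PP/NP)   >
      [1,2] "a" : (S\(PP/NP))/NP
      [2,5] NP   <
        [2,3] "under" : S/N
        [3,5] NP\(S/N)   <
          [3,4] "some" : S
          [4,5] "gave" : (NP\(S/N))\S
  [5,6] "cat" : S\(S\N)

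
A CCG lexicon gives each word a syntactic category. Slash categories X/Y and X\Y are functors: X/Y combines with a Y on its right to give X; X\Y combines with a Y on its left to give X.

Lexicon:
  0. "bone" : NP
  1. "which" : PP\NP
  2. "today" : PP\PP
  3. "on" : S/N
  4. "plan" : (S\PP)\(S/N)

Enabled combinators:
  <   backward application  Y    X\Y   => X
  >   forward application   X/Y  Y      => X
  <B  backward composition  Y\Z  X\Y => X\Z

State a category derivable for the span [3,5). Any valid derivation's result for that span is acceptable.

S\PP

[0,5] S   <
  [0,3] PP   <
    [0,1] "bone" : NP
    [1,3] PP\NP   <B
      [1,2] "which" : PP\NP
      [2,3] "today" : PP\PP
  [3,5] S\PP   <
    [3,4] "on" : S/N
    [4,5] "plan" : (S\PP)\(S/N)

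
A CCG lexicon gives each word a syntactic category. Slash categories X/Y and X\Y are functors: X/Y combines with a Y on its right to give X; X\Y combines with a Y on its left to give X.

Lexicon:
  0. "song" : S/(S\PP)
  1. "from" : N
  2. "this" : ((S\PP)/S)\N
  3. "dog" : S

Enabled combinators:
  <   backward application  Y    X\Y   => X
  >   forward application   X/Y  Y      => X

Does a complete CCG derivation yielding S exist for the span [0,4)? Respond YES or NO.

YES

[0,4] S   >
  [0,1] "song" : S/(S\PP)
  [1,4] S\PP   >
    [1,3] (S\PP)/S   <
      [1,2] "from" : N
      [2,3] "this" : ((S\PP)/S)\N
    [3,4] "dog" : S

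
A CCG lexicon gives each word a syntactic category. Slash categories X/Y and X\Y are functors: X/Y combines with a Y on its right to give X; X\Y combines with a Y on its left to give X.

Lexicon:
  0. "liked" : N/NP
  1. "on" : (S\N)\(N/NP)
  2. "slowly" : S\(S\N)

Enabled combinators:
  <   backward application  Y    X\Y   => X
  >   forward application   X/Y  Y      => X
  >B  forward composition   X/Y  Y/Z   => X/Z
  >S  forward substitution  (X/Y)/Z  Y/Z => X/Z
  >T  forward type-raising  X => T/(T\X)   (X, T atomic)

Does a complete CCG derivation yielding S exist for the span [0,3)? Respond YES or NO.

[0,3] S   <
  [0,2] S\N   <
    [0,1] "liked" : N/NP
    [1,2] "on" : (S\N)\(N/NP)
  [2,3] "slowly" : S\(S\N)

YES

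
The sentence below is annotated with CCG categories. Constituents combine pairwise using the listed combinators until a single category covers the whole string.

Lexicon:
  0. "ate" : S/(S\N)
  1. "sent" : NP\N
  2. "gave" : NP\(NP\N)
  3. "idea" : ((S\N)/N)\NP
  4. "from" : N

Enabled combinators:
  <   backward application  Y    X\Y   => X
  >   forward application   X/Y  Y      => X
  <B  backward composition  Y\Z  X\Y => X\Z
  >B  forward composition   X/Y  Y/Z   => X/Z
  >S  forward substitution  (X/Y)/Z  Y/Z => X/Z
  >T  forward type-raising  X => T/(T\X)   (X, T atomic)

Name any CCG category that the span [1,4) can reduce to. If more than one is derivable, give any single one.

(S\N)/N

[0,5] S   >
  [0,1] "ate" : S/(S\N)
  [1,5] S\N   >
    [1,4] (S\N)/N   <
      [1,3] NP   <
        [1,2] "sent" : NP\N
        [2,3] "gave" : NP\(NP\N)
      [3,4] "idea" : ((S\N)/N)\NP
    [4,5] "from" : N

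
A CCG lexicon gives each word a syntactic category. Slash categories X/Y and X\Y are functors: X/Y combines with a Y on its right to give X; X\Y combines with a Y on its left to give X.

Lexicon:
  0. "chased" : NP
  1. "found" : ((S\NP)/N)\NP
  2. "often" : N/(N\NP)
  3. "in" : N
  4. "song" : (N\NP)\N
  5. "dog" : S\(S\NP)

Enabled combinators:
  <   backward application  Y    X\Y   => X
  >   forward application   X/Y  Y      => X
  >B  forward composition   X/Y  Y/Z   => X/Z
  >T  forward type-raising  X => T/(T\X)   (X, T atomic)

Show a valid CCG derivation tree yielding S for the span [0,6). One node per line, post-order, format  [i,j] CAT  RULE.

[0,6] S   <
  [0,5] S\NP   >
    [0,2] (S\NP)/N   <
      [0,1] "chased" : NP
      [1,2] "found" : ((S\NP)/N)\NP
    [2,5] N   >
      [2,3] "often" : N/(N\NP)
      [3,5] N\NP   <
        [3,4] "in" : N
        [4,5] "song" : (N\NP)\N
  [5,6] "dog" : S\(S\NP)

[0,1] NP  lex  "chased"
[1,2] ((S\NP)/N)\NP  lex  "found"
[0,2] (S\NP)/N  <  k=1
[2,3] N/(N\NP)  lex  "often"
[3,4] N  lex  "in"
[4,5] (N\NP)\N  lex  "song"
[3,5] N\NP  <  k=4
[2,5] N  >  k=3
[0,5] S\NP  >  k=2
[5,6] S\(S\NP)  lex  "dog"
[0,6] S  <  k=5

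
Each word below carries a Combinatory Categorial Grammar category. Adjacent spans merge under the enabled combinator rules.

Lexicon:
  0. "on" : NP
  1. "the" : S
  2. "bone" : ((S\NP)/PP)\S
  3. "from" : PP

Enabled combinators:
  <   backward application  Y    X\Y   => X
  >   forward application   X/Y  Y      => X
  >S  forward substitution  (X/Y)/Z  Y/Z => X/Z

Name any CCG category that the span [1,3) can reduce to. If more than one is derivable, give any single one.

(S\NP)/PP

[0,4] S   <
  [0,1] "on" : NP
  [1,4] S\NP   >
    [1,3] (S\NP)/PP   <
      [1,2] "the" : S
      [2,3] "bone" : ((S\NP)/PP)\S
    [3,4] "from" : PP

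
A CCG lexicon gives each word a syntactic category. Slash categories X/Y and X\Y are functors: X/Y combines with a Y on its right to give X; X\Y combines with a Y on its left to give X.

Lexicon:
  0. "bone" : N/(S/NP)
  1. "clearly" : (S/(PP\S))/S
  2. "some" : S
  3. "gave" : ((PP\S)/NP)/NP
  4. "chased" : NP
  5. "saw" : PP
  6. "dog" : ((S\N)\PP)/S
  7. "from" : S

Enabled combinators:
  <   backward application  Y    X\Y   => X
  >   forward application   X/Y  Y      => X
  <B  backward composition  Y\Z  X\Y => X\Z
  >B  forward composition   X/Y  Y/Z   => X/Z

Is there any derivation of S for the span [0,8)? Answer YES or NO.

[0,8] S   <
  [0,5] N   >
    [0,1] "bone" : N/(S/NP)
    [1,5] S/NP   >B
      [1,3] S/(PP\S)   >
        [1,2] "clearly" : (S/(PP\S))/S
        [2,3] "some" : S
      [3,5] (PP\S)/NP   >
        [3,4] "gave" : ((PP\S)/NP)/NP
        [4,5] "chased" : NP
  [5,8] S\N   <
    [5,6] "saw" : PP
    [6,8] (S\N)\PP   >
      [6,7] "dog" : ((S\N)\PP)/S
      [7,8] "from" : S

YES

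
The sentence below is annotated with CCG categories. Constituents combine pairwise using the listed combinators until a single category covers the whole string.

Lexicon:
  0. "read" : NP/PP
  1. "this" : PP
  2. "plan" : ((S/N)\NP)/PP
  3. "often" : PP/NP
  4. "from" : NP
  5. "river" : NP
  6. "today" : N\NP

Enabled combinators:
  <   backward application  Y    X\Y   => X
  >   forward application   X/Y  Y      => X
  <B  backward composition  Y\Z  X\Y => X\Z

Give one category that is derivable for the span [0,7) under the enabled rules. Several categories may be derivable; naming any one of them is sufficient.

[0,7] S   >
  [0,5] S/N   <
    [0,2] NP   >
      [0,1] "read" : NP/PP
      [1,2] "this" : PP
    [2,5] (S/N)\NP   >
      [2,3] "plan" : ((S/N)\NP)/PP
      [3,5] PP   >
        [3,4] "often" : PP/NP
        [4,5] "from" : NP
  [5,7] N   <
    [5,6] "river" : NP
    [6,7] "today" : N\NP

S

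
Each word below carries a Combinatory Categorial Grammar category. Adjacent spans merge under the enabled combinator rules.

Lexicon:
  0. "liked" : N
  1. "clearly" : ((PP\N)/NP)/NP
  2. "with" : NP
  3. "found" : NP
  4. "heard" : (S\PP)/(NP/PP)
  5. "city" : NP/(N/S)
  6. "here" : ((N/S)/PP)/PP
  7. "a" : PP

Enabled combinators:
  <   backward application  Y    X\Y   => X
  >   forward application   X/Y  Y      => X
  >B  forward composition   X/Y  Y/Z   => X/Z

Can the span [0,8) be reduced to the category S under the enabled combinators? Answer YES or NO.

[0,8] S   <
  [0,4] PP   <
    [0,1] "liked" : N
    [1,4] PP\N   >
      [1,3] (PP\N)/NP   >
        [1,2] "clearly" : ((PP\N)/NP)/NP
        [2,3] "with" : NP
      [3,4] "found" : NP
  [4,8] S\PP   >
    [4,5] "heard" : (S\PP)/(NP/PP)
    [5,8] NP/PP   >B
      [5,6] "city" : NP/(N/S)
      [6,8] (N/S)/PP   >
        [6,7] "here" : ((N/S)/PP)/PP
        [7,8] "a" : PP

YES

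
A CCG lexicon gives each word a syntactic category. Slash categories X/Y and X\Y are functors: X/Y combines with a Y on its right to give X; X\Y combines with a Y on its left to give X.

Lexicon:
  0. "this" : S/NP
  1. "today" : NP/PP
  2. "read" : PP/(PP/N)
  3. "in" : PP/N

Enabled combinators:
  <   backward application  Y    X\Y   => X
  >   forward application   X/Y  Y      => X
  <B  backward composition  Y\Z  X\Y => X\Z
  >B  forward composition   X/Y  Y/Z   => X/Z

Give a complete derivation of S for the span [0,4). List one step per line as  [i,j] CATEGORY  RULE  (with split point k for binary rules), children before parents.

[0,4] S   >
  [0,2] S/PP   >B
    [0,1] "this" : S/NP
    [1,2] "today" : NP/PP
  [2,4] PP   >
    [2,3] "read" : PP/(PP/N)
    [3,4] "in" : PP/N

[0,1] S/NP  lex  "this"
[1,2] NP/PP  lex  "today"
[0,2] S/PP  >B  k=1
[2,3] PP/(PP/N)  lex  "read"
[3,4] PP/N  lex  "in"
[2,4] PP  >  k=3
[0,4] S  >  k=2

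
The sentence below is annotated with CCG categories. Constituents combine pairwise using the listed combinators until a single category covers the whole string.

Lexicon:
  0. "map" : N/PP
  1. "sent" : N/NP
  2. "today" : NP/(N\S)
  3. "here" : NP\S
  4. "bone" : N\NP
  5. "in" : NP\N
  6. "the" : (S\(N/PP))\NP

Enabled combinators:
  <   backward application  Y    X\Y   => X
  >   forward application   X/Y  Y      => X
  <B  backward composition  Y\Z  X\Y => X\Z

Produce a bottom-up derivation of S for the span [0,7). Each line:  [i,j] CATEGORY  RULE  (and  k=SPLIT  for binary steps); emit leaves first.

[0,7] S   <
  [0,1] "map" : N/PP
  [1,7] S\(N/PP)   <
    [1,6] NP   <
      [1,5] N   >
        [1,2] "sent" : N/NP
        [2,5] NP   >
          [2,3] "today" : NP/(N\S)
          [3,5] N\S   <B
            [3,4] "here" : NP\S
            [4,5] "bone" : N\NP
      [5,6] "in" : NP\N
    [6,7] "the" : (S\(N/PP))\NP

[0,1] N/PP  lex  "map"
[1,2] N/NP  lex  "sent"
[2,3] NP/(N\S)  lex  "today"
[3,4] NP\S  lex  "here"
[4,5] N\NP  lex  "bone"
[3,5] N\S  <B  k=4
[2,5] NP  >  k=3
[1,5] N  >  k=2
[5,6] NP\N  lex  "in"
[1,6] NP  <  k=5
[6,7] (S\(N/PP))\NP  lex  "the"
[1,7] S\(N/PP)  <  k=6
[0,7] S  <  k=1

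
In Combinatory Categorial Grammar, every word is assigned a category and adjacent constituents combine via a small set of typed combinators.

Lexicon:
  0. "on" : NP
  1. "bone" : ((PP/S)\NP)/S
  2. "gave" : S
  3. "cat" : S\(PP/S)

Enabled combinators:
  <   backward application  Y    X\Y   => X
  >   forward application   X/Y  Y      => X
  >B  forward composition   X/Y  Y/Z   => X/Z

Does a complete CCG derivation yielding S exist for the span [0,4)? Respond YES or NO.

YES

[0,4] S   <
  [0,3] PP/S   <
    [0,1] "on" : NP
    [1,3] (PP/S)\NP   >
      [1,2] "bone" : ((PP/S)\NP)/S
      [2,3] "gave" : S
  [3,4] "cat" : S\(PP/S)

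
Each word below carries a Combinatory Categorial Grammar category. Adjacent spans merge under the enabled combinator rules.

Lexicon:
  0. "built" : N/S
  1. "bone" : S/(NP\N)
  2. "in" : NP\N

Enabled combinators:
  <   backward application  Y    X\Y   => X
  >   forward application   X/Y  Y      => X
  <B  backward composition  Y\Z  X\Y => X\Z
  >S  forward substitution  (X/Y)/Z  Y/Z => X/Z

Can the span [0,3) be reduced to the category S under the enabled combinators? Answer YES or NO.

N/S S/(NP\N) NP\N
CKY chart[0,3] = {N}; S ∉ chart

NO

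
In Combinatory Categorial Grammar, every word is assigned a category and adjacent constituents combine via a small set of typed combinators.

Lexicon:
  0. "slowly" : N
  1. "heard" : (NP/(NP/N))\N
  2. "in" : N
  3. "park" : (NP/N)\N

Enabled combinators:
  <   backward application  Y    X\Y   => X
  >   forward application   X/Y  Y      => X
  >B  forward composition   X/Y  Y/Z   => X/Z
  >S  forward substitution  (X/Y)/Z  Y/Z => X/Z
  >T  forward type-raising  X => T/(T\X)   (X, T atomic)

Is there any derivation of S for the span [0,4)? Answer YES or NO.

NO

N (NP/(NP/N))\N N (NP/N)\N
CKY chart[0,4] = {N/(N\NP), NP, NP/(NP\NP), PP/(PP\NP), S/(S\NP)}; S ∉ chart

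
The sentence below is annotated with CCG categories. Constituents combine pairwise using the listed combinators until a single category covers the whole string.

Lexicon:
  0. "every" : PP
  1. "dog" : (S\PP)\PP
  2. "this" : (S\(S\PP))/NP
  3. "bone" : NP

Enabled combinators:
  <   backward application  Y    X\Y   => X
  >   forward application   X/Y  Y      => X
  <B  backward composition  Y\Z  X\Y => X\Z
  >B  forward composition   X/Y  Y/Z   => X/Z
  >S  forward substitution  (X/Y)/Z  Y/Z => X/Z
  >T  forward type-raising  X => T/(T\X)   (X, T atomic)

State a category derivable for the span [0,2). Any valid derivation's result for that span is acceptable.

[0,4] S   <
  [0,2] S\PP   <
    [0,1] "every" : PP
    [1,2] "dog" : (S\PP)\PP
  [2,4] S\(S\PP)   >
    [2,3] "this" : (S\(S\PP))/NP
    [3,4] "bone" : NP

S\PP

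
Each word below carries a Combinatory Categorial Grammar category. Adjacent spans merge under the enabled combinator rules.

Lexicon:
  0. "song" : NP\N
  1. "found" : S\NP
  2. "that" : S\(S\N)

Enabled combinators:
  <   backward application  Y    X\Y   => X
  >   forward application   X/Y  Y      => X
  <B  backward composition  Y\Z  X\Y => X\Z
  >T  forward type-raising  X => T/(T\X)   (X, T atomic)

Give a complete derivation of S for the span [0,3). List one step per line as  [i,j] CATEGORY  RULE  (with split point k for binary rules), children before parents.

[0,3] S   <
  [0,2] S\N   <B
    [0,1] "song" : NP\N
    [1,2] "found" : S\NP
  [2,3] "that" : S\(S\N)

[0,1] NP\N  lex  "song"
[1,2] S\NP  lex  "found"
[0,2] S\N  <B  k=1
[2,3] S\(S\N)  lex  "that"
[0,3] S  <  k=2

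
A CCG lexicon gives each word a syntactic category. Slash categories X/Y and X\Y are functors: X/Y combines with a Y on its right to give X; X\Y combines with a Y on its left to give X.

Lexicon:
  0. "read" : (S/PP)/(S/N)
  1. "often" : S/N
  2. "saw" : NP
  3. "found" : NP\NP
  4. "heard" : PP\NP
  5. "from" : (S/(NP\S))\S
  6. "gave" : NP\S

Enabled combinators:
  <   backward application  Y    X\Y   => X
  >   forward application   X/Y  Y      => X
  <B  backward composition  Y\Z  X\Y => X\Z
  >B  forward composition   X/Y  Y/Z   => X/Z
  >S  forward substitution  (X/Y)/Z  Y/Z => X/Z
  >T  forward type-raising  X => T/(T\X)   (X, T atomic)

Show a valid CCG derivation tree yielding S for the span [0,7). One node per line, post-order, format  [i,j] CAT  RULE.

[0,7] S   >
  [0,6] S/(NP\S)   <
    [0,5] S   >
      [0,2] S/PP   >
        [0,1] "read" : (S/PP)/(S/N)
        [1,2] "often" : S/N
      [2,5] PP   >
        [2,3] PP/(PP\NP)   >T
          [2,3] "saw" : NP
        [3,5] PP\NP   <B
          [3,4] "found" : NP\NP
          [4,5] "heard" : PP\NP
    [5,6] "from" : (S/(NP\S))\S
  [6,7] "gave" : NP\S

[0,1] (S/PP)/(S/N)  lex  "read"
[1,2] S/N  lex  "often"
[0,2] S/PP  >  k=1
[2,3] NP  lex  "saw"
[2,3] PP/(PP\NP)  >T
[3,4] NP\NP  lex  "found"
[4,5] PP\NP  lex  "heard"
[3,5] PP\NP  <B  k=4
[2,5] PP  >  k=3
[0,5] S  >  k=2
[5,6] (S/(NP\S))\S  lex  "from"
[0,6] S/(NP\S)  <  k=5
[6,7] NP\S  lex  "gave"
[0,7] S  >  k=6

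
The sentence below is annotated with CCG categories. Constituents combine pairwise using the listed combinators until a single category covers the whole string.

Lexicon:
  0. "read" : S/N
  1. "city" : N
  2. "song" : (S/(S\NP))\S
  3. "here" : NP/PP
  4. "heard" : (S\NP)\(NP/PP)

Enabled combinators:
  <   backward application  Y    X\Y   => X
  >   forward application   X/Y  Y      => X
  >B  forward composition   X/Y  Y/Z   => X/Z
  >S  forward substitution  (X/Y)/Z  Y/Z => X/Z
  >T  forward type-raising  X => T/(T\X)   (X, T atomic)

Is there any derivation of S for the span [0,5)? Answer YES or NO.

[0,5] S   >
  [0,3] S/(S\NP)   <
    [0,2] S   >
      [0,1] "read" : S/N
      [1,2] "city" : N
    [2,3] "song" : (S/(S\NP))\S
  [3,5] S\NP   <
    [3,4] "here" : NP/PP
    [4,5] "heard" : (S\NP)\(NP/PP)

YES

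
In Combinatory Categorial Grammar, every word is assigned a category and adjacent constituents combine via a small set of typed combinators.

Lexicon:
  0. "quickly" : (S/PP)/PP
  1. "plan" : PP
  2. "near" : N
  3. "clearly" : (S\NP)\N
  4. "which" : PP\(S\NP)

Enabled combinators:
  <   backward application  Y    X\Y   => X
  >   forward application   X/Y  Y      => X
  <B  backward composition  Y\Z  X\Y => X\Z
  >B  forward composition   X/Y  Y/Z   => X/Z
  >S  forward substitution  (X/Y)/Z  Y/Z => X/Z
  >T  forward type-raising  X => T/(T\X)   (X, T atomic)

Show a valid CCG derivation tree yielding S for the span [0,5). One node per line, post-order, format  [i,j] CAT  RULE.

[0,5] S   >
  [0,2] S/PP   >
    [0,1] "quickly" : (S/PP)/PP
    [1,2] "plan" : PP
  [2,5] PP   >
    [2,3] PP/(PP\N)   >T
      [2,3] "near" : N
    [3,5] PP\N   <B
      [3,4] "clearly" : (S\NP)\N
      [4,5] "which" : PP\(S\NP)

[0,1] (S/PP)/PP  lex  "quickly"
[1,2] PP  lex  "plan"
[0,2] S/PP  >  k=1
[2,3] N  lex  "near"
[2,3] PP/(PP\N)  >T
[3,4] (S\NP)\N  lex  "clearly"
[4,5] PP\(S\NP)  lex  "which"
[3,5] PP\N  <B  k=4
[2,5] PP  >  k=3
[0,5] S  >  k=2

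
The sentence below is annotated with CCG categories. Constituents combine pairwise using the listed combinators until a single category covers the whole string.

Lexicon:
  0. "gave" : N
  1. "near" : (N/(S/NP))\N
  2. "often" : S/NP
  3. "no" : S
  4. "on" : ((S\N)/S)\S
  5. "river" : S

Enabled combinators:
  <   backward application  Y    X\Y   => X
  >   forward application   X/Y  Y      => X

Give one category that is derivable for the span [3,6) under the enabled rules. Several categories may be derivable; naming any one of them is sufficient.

S\N

[0,6] S   <
  [0,3] N   >
    [0,2] N/(S/NP)   <
      [0,1] "gave" : N
      [1,2] "near" : (N/(S/NP))\N
    [2,3] "often" : S/NP
  [3,6] S\N   >
    [3,5] (S\N)/S   <
      [3,4] "no" : S
      [4,5] "on" : ((S\N)/S)\S
    [5,6] "river" : S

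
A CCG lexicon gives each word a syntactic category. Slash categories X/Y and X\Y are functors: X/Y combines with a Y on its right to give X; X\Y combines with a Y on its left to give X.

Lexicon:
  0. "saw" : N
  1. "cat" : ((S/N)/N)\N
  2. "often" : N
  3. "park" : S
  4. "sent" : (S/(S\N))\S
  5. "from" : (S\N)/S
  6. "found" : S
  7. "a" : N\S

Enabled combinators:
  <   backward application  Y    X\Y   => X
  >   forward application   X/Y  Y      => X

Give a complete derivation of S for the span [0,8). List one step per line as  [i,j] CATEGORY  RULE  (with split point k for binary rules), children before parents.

[0,8] S   >
  [0,3] S/N   >
    [0,2] (S/N)/N   <
      [0,1] "saw" : N
      [1,2] "cat" : ((S/N)/N)\N
    [2,3] "often" : N
  [3,8] N   <
    [3,7] S   >
      [3,5] S/(S\N)   <
        [3,4] "park" : S
        [4,5] "sent" : (S/(S\N))\S
      [5,7] S\N   >
        [5,6] "from" : (S\N)/S
        [6,7] "found" : S
    [7,8] "a" : N\S

[0,1] N  lex  "saw"
[1,2] ((S/N)/N)\N  lex  "cat"
[0,2] (S/N)/N  <  k=1
[2,3] N  lex  "often"
[0,3] S/N  >  k=2
[3,4] S  lex  "park"
[4,5] (S/(S\N))\S  lex  "sent"
[3,5] S/(S\N)  <  k=4
[5,6] (S\N)/S  lex  "from"
[6,7] S  lex  "found"
[5,7] S\N  >  k=6
[3,7] S  >  k=5
[7,8] N\S  lex  "a"
[3,8] N  <  k=7
[0,8] S  >  k=3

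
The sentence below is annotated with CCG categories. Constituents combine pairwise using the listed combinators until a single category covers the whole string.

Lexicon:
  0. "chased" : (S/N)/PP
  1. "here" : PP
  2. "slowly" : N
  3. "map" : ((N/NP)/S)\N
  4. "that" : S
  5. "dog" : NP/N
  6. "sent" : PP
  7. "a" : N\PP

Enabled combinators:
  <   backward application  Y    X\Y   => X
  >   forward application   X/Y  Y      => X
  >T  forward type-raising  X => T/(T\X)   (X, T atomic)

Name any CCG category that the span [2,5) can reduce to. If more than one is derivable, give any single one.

[0,8] S   >
  [0,2] S/N   >
    [0,1] "chased" : (S/N)/PP
    [1,2] "here" : PP
  [2,8] N   >
    [2,5] N/NP   >
      [2,4] (N/NP)/S   <
        [2,3] "slowly" : N
        [3,4] "map" : ((N/NP)/S)\N
      [4,5] "that" : S
    [5,8] NP   >
      [5,6] "dog" : NP/N
      [6,8] N   >
        [6,7] N/(N\PP)   >T
          [6,7] "sent" : PP
        [7,8] "a" : N\PP

N/NP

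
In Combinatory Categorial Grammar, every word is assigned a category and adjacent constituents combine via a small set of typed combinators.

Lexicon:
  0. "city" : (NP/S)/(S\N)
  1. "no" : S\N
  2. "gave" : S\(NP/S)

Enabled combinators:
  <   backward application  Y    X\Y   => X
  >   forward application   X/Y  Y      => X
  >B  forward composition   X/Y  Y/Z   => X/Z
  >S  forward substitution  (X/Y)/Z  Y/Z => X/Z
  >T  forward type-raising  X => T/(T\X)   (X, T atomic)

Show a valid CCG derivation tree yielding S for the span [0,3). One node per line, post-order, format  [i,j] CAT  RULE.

[0,3] S   <
  [0,2] NP/S   >
    [0,1] "city" : (NP/S)/(S\N)
    [1,2] "no" : S\N
  [2,3] "gave" : S\(NP/S)

[0,1] (NP/S)/(S\N)  lex  "city"
[1,2] S\N  lex  "no"
[0,2] NP/S  >  k=1
[2,3] S\(NP/S)  lex  "gave"
[0,3] S  <  k=2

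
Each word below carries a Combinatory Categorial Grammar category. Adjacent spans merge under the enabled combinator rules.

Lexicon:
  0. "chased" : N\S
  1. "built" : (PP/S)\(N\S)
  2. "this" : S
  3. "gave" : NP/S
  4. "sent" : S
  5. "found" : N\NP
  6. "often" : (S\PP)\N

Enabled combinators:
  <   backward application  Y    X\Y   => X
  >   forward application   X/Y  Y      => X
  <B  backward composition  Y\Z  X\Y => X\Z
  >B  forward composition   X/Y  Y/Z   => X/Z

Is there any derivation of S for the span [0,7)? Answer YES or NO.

[0,7] S   <
  [0,3] PP   >
    [0,2] PP/S   <
      [0,1] "chased" : N\S
      [1,2] "built" : (PP/S)\(N\S)
    [2,3] "this" : S
  [3,7] S\PP   <
    [3,6] N   <
      [3,5] NP   >
        [3,4] "gave" : NP/S
        [4,5] "sent" : S
      [5,6] "found" : N\NP
    [6,7] "often" : (S\PP)\N

YES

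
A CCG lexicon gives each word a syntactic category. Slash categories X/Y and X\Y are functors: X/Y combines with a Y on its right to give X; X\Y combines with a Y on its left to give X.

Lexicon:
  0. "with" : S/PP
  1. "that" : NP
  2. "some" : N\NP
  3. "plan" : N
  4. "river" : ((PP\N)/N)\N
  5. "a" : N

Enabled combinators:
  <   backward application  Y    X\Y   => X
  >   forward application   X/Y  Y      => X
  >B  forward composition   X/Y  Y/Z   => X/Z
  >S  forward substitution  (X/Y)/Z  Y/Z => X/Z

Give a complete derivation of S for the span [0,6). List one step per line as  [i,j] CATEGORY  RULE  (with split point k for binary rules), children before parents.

[0,1] S/PP  lex  "with"
[1,2] NP  lex  "that"
[2,3] N\NP  lex  "some"
[1,3] N  <  k=2
[3,4] N  lex  "plan"
[4,5] ((PP\N)/N)\N  lex  "river"
[3,5] (PP\N)/N  <  k=4
[5,6] N  lex  "a"
[3,6] PP\N  >  k=5
[1,6] PP  <  k=3
[0,6] S  >  k=1

[0,6] S   >
  [0,1] "with" : S/PP
  [1,6] PP   <
    [1,3] N   <
      [1,2] "that" : NP
      [2,3] "some" : N\NP
    [3,6] PP\N   >
      [3,5] (PP\N)/N   <
        [3,4] "plan" : N
        [4,5] "river" : ((PP\N)/N)\N
      [5,6] "a" : N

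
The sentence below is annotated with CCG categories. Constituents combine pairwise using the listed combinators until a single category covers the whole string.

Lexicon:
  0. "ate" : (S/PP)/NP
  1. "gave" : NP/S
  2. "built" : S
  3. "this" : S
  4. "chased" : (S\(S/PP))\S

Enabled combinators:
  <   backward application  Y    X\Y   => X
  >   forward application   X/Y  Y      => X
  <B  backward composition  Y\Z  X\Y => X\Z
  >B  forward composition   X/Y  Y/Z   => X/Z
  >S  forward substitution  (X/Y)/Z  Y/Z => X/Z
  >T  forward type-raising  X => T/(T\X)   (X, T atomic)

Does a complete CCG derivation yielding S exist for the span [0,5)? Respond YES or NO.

[0,5] S   <
  [0,3] S/PP   >
    [0,1] "ate" : (S/PP)/NP
    [1,3] NP   >
      [1,2] "gave" : NP/S
      [2,3] "built" : S
  [3,5] S\(S/PP)   <
    [3,4] "this" : S
    [4,5] "chased" : (S\(S/PP))\S

YES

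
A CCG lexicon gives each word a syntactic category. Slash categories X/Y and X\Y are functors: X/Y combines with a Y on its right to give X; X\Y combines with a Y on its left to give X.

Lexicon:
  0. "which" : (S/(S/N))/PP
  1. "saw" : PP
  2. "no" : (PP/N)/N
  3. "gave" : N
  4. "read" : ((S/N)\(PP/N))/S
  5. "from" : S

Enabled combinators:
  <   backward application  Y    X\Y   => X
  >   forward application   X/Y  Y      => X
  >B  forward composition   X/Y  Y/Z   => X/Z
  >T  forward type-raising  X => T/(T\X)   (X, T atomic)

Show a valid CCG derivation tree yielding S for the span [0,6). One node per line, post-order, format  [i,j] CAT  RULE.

[0,6] S   >
  [0,2] S/(S/N)   >
    [0,1] "which" : (S/(S/N))/PP
    [1,2] "saw" : PP
  [2,6] S/N   <
    [2,4] PP/N   >
      [2,3] "no" : (PP/N)/N
      [3,4] "gave" : N
    [4,6] (S/N)\(PP/N)   >
      [4,5] "read" : ((S/N)\(PP/N))/S
      [5,6] "from" : S

[0,1] (S/(S/N))/PP  lex  "which"
[1,2] PP  lex  "saw"
[0,2] S/(S/N)  >  k=1
[2,3] (PP/N)/N  lex  "no"
[3,4] N  lex  "gave"
[2,4] PP/N  >  k=3
[4,5] ((S/N)\(PP/N))/S  lex  "read"
[5,6] S  lex  "from"
[4,6] (S/N)\(PP/N)  >  k=5
[2,6] S/N  <  k=4
[0,6] S  >  k=2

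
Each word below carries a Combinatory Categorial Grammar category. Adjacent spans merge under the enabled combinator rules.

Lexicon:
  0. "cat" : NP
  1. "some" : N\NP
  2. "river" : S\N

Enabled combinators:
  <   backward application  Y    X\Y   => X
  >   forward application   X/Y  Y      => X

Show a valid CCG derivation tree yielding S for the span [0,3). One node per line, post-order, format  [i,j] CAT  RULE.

[0,3] S   <
  [0,2] N   <
    [0,1] "cat" : NP
    [1,2] "some" : N\NP
  [2,3] "river" : S\N

[0,1] NP  lex  "cat"
[1,2] N\NP  lex  "some"
[0,2] N  <  k=1
[2,3] S\N  lex  "river"
[0,3] S  <  k=2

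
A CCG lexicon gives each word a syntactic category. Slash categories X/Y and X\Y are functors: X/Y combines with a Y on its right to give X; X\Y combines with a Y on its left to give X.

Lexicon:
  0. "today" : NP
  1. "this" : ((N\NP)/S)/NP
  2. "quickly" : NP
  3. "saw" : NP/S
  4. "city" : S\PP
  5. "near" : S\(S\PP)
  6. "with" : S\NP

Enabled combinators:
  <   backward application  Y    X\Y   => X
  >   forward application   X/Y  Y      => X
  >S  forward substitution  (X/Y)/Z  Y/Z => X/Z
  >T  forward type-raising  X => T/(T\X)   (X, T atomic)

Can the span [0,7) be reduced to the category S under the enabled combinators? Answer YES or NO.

NP ((N\NP)/S)/NP NP NP/S S\PP S\(S\PP) S\NP
CKY chart[0,7] = {N, N/(N\N), NP/(NP\N), PP/(PP\N), S/(S\N)}; S ∉ chart

NO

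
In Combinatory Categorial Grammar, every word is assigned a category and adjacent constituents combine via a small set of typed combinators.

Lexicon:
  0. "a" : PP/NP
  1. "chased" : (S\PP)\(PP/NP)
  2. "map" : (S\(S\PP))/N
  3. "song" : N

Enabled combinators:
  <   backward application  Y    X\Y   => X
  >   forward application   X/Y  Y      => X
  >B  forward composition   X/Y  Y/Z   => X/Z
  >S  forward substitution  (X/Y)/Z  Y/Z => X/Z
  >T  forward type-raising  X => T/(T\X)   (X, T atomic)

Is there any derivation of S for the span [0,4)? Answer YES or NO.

YES

[0,4] S   <
  [0,2] S\PP   <
    [0,1] "a" : PP/NP
    [1,2] "chased" : (S\PP)\(PP/NP)
  [2,4] S\(S\PP)   >
    [2,3] "map" : (S\(S\PP))/N
    [3,4] "song" : N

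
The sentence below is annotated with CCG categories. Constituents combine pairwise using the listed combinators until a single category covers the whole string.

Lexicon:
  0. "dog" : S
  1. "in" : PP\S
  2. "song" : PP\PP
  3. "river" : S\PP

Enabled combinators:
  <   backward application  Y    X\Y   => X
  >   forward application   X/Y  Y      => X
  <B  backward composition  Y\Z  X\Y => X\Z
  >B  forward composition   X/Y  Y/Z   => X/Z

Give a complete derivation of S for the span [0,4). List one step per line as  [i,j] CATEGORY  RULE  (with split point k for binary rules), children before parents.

[0,4] S   <
  [0,2] PP   <
    [0,1] "dog" : S
    [1,2] "in" : PP\S
  [2,4] S\PP   <B
    [2,3] "song" : PP\PP
    [3,4] "river" : S\PP

[0,1] S  lex  "dog"
[1,2] PP\S  lex  "in"
[0,2] PP  <  k=1
[2,3] PP\PP  lex  "song"
[3,4] S\PP  lex  "river"
[2,4] S\PP  <B  k=3
[0,4] S  <  k=2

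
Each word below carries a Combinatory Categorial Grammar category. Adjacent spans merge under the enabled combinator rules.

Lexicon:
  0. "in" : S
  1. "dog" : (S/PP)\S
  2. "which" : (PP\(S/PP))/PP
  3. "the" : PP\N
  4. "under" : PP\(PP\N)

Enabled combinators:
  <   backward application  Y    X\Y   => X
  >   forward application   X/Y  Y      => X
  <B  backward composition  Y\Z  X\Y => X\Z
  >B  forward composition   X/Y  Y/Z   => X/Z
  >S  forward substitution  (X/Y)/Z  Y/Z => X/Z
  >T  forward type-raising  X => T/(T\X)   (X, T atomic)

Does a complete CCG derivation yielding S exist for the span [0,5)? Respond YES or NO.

NO

S (S/PP)\S (PP\(S/PP))/PP PP\N PP\(PP\N)
CKY chart[0,5] = {N/(N\PP), NP/(NP\PP), PP, PP/(PP\PP), S/(S\PP)}; S ∉ chart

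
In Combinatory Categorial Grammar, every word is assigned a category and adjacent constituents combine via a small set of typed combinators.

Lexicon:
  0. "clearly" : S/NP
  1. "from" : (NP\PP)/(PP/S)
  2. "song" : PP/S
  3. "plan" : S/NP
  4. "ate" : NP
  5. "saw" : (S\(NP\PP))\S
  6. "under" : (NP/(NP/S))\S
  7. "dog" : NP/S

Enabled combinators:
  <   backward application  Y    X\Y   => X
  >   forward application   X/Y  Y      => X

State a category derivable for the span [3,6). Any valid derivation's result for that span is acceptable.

S\(NP\PP)

[0,8] S   >
  [0,1] "clearly" : S/NP
  [1,8] NP   >
    [1,7] NP/(NP/S)   <
      [1,6] S   <
        [1,3] NP\PP   >
          [1,2] "from" : (NP\PP)/(PP/S)
          [2,3] "song" : PP/S
        [3,6] S\(NP\PP)   <
          [3,5] S   >
            [3,4] "plan" : S/NP
            [4,5] "ate" : NP
          [5,6] "saw" : (S\(NP\PP))\S
      [6,7] "under" : (NP/(NP/S))\S
    [7,8] "dog" : NP/S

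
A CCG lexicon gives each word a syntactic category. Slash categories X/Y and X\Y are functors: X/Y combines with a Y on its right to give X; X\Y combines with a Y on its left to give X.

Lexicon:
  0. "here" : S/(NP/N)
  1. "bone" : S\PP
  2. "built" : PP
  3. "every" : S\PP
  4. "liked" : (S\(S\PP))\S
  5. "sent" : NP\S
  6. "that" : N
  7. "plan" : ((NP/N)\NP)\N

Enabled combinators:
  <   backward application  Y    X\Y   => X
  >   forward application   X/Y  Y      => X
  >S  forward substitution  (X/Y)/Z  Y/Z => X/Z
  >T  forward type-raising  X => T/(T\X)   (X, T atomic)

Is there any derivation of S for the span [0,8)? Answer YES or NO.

YES

[0,8] S   >
  [0,1] "here" : S/(NP/N)
  [1,8] NP/N   <
    [1,6] NP   <
      [1,5] S   <
        [1,2] "bone" : S\PP
        [2,5] S\(S\PP)   <
          [2,4] S   >
            [2,3] S/(S\PP)   >T
              [2,3] "built" : PP
            [3,4] "every" : S\PP
          [4,5] "liked" : (S\(S\PP))\S
      [5,6] "sent" : NP\S
    [6,8] (NP/N)\NP   <
      [6,7] "that" : N
      [7,8] "plan" : ((NP/N)\NP)\N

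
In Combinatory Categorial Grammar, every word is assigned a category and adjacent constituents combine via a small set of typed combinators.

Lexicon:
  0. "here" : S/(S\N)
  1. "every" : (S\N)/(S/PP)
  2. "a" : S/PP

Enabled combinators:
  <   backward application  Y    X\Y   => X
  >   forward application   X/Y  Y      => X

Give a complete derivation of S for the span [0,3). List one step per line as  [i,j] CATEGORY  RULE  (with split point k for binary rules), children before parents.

[0,3] S   >
  [0,1] "here" : S/(S\N)
  [1,3] S\N   >
    [1,2] "every" : (S\N)/(S/PP)
    [2,3] "a" : S/PP

[0,1] S/(S\N)  lex  "here"
[1,2] (S\N)/(S/PP)  lex  "every"
[2,3] S/PP  lex  "a"
[1,3] S\N  >  k=2
[0,3] S  >  k=1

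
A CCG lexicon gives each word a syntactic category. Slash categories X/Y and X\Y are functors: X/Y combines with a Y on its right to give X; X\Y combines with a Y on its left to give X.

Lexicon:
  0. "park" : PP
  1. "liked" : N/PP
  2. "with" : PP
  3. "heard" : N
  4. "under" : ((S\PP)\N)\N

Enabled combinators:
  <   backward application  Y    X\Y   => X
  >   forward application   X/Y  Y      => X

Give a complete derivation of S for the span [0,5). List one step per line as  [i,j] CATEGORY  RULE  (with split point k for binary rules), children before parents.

[0,1] PP  lex  "park"
[1,2] N/PP  lex  "liked"
[2,3] PP  lex  "with"
[1,3] N  >  k=2
[3,4] N  lex  "heard"
[4,5] ((S\PP)\N)\N  lex  "under"
[3,5] (S\PP)\N  <  k=4
[1,5] S\PP  <  k=3
[0,5] S  <  k=1

[0,5] S   <
  [0,1] "park" : PP
  [1,5] S\PP   <
    [1,3] N   >
      [1,2] "liked" : N/PP
      [2,3] "with" : PP
    [3,5] (S\PP)\N   <
      [3,4] "heard" : N
      [4,5] "under" : ((S\PP)\N)\N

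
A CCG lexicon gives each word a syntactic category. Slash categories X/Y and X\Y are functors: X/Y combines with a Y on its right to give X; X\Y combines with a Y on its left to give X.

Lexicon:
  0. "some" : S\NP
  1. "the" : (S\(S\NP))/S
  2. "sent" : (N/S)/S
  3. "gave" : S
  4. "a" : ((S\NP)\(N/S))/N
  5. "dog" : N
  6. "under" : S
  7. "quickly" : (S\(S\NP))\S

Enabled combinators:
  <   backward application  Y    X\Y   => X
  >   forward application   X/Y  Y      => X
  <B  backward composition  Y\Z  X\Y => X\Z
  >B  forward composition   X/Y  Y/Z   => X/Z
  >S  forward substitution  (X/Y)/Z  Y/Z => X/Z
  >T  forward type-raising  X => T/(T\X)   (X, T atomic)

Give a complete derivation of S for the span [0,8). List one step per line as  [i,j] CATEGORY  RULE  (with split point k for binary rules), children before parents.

[0,8] S   <
  [0,1] "some" : S\NP
  [1,8] S\(S\NP)   >
    [1,2] "the" : (S\(S\NP))/S
    [2,8] S   <
      [2,6] S\NP   <
        [2,4] N/S   >
          [2,3] "sent" : (N/S)/S
          [3,4] "gave" : S
        [4,6] (S\NP)\(N/S)   >
          [4,5] "a" : ((S\NP)\(N/S))/N
          [5,6] "dog" : N
      [6,8] S\(S\NP)   <
        [6,7] "under" : S
        [7,8] "quickly" : (S\(S\NP))\S

[0,1] S\NP  lex  "some"
[1,2] (S\(S\NP))/S  lex  "the"
[2,3] (N/S)/S  lex  "sent"
[3,4] S  lex  "gave"
[2,4] N/S  >  k=3
[4,5] ((S\NP)\(N/S))/N  lex  "a"
[5,6] N  lex  "dog"
[4,6] (S\NP)\(N/S)  >  k=5
[2,6] S\NP  <  k=4
[6,7] S  lex  "under"
[7,8] (S\(S\NP))\S  lex  "quickly"
[6,8] S\(S\NP)  <  k=7
[2,8] S  <  k=6
[1,8] S\(S\NP)  >  k=2
[0,8] S  <  k=1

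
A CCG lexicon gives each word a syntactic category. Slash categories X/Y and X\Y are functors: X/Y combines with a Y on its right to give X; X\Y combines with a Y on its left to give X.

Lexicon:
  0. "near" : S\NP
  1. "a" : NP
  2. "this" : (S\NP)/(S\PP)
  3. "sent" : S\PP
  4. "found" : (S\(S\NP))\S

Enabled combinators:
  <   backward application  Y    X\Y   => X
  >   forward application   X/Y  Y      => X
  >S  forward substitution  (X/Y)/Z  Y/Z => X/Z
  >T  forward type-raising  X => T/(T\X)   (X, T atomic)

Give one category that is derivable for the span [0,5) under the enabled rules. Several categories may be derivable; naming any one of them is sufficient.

S

[0,5] S   <
  [0,1] "near" : S\NP
  [1,5] S\(S\NP)   <
    [1,4] S   <
      [1,2] "a" : NP
      [2,4] S\NP   >
        [2,3] "this" : (S\NP)/(S\PP)
        [3,4] "sent" : S\PP
    [4,5] "found" : (S\(S\NP))\S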